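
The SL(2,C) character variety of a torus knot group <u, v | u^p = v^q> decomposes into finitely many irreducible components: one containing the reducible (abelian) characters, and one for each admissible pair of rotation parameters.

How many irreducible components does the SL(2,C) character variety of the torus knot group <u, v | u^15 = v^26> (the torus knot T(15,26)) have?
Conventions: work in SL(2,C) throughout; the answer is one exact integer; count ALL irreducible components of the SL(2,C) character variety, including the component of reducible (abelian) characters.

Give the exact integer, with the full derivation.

176

Gamma = < u, v | u^15 = v^26 > (torus knot T(15,26)); the central element u^15 = v^26 acts as +I or -I in any irreducible SL(2,C) representation.
So on each irreducible component the traces are pinned: tr(u) = 2*cos(pi*alpha/15) with 1 <= alpha <= 14, tr(v) = 2*cos(pi*beta/26) with 1 <= beta <= 25.
u^15 = (-1)^alpha I and v^26 = (-1)^beta I must agree, so alpha and beta have equal parity.
Enumerate parity-matched pairs: 7*13 odd-odd plus 7*12 even-even gives 175.
Total: 175 irreducible-character components + 1 reducible (abelian) component = 176.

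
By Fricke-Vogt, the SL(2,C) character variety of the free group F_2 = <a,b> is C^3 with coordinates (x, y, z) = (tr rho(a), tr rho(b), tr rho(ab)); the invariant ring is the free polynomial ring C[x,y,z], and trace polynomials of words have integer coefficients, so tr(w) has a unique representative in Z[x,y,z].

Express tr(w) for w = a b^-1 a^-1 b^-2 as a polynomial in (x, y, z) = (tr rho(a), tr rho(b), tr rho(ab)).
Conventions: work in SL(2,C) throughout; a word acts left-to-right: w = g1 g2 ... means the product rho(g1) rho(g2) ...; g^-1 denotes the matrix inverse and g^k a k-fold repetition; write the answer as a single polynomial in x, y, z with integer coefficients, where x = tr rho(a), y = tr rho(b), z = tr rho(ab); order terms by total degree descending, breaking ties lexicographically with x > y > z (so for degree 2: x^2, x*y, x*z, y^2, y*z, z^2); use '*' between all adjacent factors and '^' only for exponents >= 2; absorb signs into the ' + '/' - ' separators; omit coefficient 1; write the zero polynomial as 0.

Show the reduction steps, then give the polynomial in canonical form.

x*y^2*z - x^2*y - y*z^2 + y

tr(b^-1) = tr(b) = y
tr(b^-2) = tr(b^-1) tr(b) - tr(1)   [inverse elimination on b] = y^2 - 2
tr(a b a) = tr(a) tr(b a) - tr(b)   [square of a] = x*z - y
tr(a b a b) = tr(b a) tr(b a) - tr(1)   [split at a repeated b] = z^2 - 2
tr(b^-1 a b a) = tr(a b a) tr(b) - tr(a b a b)   [inverse elimination on b] = x*y*z - y^2 - z^2 + 2
tr(b^-1 a b a^-1) = tr(b^-1 a b) tr(a) - tr(b^-1 a b a)   [inverse elimination on a] = -x*y*z + x^2 + y^2 + z^2 - 2
tr(a^-1 b^-2 a b) = tr(b^-1 a b a^-1) tr(b) - tr(b^-1 a b a^-1 b)   [inverse elimination on b] = -x*y^2*z + x^2*y + y^3 + y*z^2 - 3*y
tr(a b^-1 a^-1 b^-2) = tr(a^-1 b^-2 a) tr(b) - tr(a^-1 b^-2 a b)   [inverse elimination on b] = x*y^2*z - x^2*y - y*z^2 + y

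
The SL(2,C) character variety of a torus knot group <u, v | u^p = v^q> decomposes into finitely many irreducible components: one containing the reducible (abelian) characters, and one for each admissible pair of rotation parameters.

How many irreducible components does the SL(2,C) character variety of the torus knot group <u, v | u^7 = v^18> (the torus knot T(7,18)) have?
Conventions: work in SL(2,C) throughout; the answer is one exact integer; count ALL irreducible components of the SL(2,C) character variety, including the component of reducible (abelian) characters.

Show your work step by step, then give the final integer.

52

In the torus knot group T(7,18), u^7 = v^18 is central, so an irreducible representation sends it to +I or -I (Schur).
So on each irreducible component the traces are pinned: tr(u) = 2*cos(pi*alpha/7) with 1 <= alpha <= 6, tr(v) = 2*cos(pi*beta/18) with 1 <= beta <= 17.
The two central values (-1)^alpha I and (-1)^beta I must be the same matrix, so alpha and beta share a parity.
Enumerate parity-matched pairs: 3*9 odd-odd plus 3*8 even-even gives 51.
Total: 51 irreducible-character components + 1 reducible (abelian) component = 52.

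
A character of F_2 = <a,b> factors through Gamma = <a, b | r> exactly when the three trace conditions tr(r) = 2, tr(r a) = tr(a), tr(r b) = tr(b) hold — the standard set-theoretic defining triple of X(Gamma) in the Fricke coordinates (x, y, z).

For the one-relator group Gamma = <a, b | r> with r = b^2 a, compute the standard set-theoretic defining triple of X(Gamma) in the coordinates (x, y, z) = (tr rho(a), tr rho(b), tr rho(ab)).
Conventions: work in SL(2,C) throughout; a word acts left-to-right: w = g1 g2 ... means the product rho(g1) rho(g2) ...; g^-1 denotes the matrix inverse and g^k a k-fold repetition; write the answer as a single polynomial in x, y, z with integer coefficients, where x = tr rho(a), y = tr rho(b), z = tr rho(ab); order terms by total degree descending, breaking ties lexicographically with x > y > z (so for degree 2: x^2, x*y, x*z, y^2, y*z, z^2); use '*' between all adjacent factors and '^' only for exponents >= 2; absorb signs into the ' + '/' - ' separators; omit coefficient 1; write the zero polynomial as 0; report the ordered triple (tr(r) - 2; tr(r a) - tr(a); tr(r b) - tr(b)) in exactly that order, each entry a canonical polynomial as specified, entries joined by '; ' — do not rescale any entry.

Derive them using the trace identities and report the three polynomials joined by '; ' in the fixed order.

trace(b^2 a) = trace(b) * trace(a b) - trace(a)  (reduce the b square) = y*z - x
and trace(a^2 b) = trace(a) * trace(b a) - trace(b) = x*z - y
next, trace(a^2) = trace(a) * trace(a) - trace(1) = x^2 - 2
trace(b^2 a^2) = trace(b) * trace(a^2 b) - trace(a^2) = x*y*z - x^2 - y^2 + 2
next, trace(b^2 a b) = trace(b) * trace(a b^2) - trace(a b)  (reduce the b square) = y^2*z - x*y - z
assemble the triple (trace(r) - 2; trace(r a) - x; trace(r b) - y)

y*z - x - 2; x*y*z - x^2 - y^2 - x + 2; y^2*z - x*y - y - z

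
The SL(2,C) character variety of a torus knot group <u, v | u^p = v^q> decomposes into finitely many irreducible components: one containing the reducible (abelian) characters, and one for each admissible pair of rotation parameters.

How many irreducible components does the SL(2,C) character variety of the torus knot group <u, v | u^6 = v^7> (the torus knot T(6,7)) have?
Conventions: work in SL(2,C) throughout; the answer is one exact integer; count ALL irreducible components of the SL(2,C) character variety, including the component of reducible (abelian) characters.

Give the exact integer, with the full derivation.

16

In the torus knot group T(6,7), u^6 = v^7 is central, so an irreducible representation sends it to +I or -I (Schur).
So on each irreducible component the traces are pinned: tr(u) = 2*cos(pi*alpha/6) with 1 <= alpha <= 5, tr(v) = 2*cos(pi*beta/7) with 1 <= beta <= 6.
u^6 = (-1)^alpha I and v^7 = (-1)^beta I must agree, so alpha and beta have equal parity.
Enumerate parity-matched pairs: 3*3 odd-odd plus 2*3 even-even gives 15.
components with irreducible characters: 15; plus the single component of reducible (abelian) characters: total 16.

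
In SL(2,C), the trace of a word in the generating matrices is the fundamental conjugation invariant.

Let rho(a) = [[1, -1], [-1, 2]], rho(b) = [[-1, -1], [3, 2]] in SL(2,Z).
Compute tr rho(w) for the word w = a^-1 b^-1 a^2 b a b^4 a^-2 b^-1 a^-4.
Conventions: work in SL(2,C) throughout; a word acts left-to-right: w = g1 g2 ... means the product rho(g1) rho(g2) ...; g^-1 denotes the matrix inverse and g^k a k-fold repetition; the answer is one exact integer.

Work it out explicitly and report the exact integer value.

-1271

rho(a^-1) = [[2, 1], [1, 1]]
... * rho(b^-1) = [[2, 1], [-3, -1]]  ->  [[1, 1], [-1, 0]]
... * rho(a) = [[1, -1], [-1, 2]]  ->  [[0, 1], [-1, 1]]
... * rho(a) = [[1, -1], [-1, 2]]  ->  [[-1, 2], [-2, 3]]
... * rho(b) = [[-1, -1], [3, 2]]  ->  [[7, 5], [11, 8]]
... * rho(a) = [[1, -1], [-1, 2]]  ->  [[2, 3], [3, 5]]
... * rho(b) = [[-1, -1], [3, 2]]  ->  [[7, 4], [12, 7]]
... * rho(b) = [[-1, -1], [3, 2]]  ->  [[5, 1], [9, 2]]
... * rho(b) = [[-1, -1], [3, 2]]  ->  [[-2, -3], [-3, -5]]
... * rho(b) = [[-1, -1], [3, 2]]  ->  [[-7, -4], [-12, -7]]
... * rho(a^-1) = [[2, 1], [1, 1]]  ->  [[-18, -11], [-31, -19]]
... * rho(a^-1) = [[2, 1], [1, 1]]  ->  [[-47, -29], [-81, -50]]
... * rho(b^-1) = [[2, 1], [-3, -1]]  ->  [[-7, -18], [-12, -31]]
... * rho(a^-1) = [[2, 1], [1, 1]]  ->  [[-32, -25], [-55, -43]]
... * rho(a^-1) = [[2, 1], [1, 1]]  ->  [[-89, -57], [-153, -98]]
... * rho(a^-1) = [[2, 1], [1, 1]]  ->  [[-235, -146], [-404, -251]]
... * rho(a^-1) = [[2, 1], [1, 1]]  ->  [[-616, -381], [-1059, -655]]
tr = -616 + -655 = -1271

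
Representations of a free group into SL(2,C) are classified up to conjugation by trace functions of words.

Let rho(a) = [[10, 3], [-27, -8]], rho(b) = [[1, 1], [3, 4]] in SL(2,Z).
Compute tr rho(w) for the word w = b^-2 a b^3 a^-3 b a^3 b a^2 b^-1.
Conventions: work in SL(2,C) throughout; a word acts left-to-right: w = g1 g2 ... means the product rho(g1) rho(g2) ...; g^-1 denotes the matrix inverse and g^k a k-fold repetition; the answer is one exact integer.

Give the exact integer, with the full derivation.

rho(b^-1) = [[4, -1], [-3, 1]]
... * rho(b^-1) = [[4, -1], [-3, 1]]  ->  [[19, -5], [-15, 4]]
... * rho(a) = [[10, 3], [-27, -8]]  ->  [[325, 97], [-258, -77]]
... * rho(b) = [[1, 1], [3, 4]]  ->  [[616, 713], [-489, -566]]
... * rho(b) = [[1, 1], [3, 4]]  ->  [[2755, 3468], [-2187, -2753]]
... * rho(b) = [[1, 1], [3, 4]]  ->  [[13159, 16627], [-10446, -13199]]
... * rho(a^-1) = [[-8, -3], [27, 10]]  ->  [[343657, 126793], [-272805, -100652]]
... * rho(a^-1) = [[-8, -3], [27, 10]]  ->  [[674155, 236959], [-535164, -188105]]
... * rho(a^-1) = [[-8, -3], [27, 10]]  ->  [[1004653, 347125], [-797523, -275558]]
... * rho(b) = [[1, 1], [3, 4]]  ->  [[2046028, 2393153], [-1624197, -1899755]]
... * rho(a) = [[10, 3], [-27, -8]]  ->  [[-44154851, -13007140], [35051415, 10325449]]
... * rho(a) = [[10, 3], [-27, -8]]  ->  [[-90355730, -28407433], [71727027, 22550653]]
... * rho(a) = [[10, 3], [-27, -8]]  ->  [[-136556609, -43807726], [108402639, 34775857]]
... * rho(b) = [[1, 1], [3, 4]]  ->  [[-267979787, -311787513], [212730210, 247506067]]
... * rho(a) = [[10, 3], [-27, -8]]  ->  [[5738464981, 1690360743], [-4555361709, -1341857906]]
... * rho(a) = [[10, 3], [-27, -8]]  ->  [[11744909749, 3692508999], [-9323453628, -2931221879]]
... * rho(b^-1) = [[4, -1], [-3, 1]]  ->  [[35902111999, -8052400750], [-28500148875, 6392231749]]
tr = 35902111999 + 6392231749 = 42294343748

42294343748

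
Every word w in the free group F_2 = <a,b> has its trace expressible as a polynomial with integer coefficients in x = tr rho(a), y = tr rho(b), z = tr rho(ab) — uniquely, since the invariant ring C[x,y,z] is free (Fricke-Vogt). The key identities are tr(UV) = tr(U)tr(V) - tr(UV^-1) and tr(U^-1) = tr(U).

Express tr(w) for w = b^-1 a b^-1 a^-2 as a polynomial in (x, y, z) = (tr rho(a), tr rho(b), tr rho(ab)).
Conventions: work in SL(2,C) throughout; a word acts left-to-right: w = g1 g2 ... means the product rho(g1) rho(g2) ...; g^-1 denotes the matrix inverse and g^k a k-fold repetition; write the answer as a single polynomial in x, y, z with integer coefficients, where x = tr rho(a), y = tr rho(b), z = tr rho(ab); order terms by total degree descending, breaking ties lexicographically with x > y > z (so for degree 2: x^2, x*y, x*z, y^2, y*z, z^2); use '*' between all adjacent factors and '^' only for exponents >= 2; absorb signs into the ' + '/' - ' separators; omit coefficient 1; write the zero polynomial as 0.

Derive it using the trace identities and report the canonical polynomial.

x^2*y*z - x^3 - x*y^2 - x*z^2 + y*z + 3*x

next, tr(b^-1 a) = tr(a)*tr(b) - tr(a b) = x*y - z
next, tr(b^-1 a b^-1) = tr(b^-1 a)*tr(b) - tr(b^-1 a b) = x*y^2 - y*z - x
and tr(a^2) = tr(a)*tr(a) - tr(1) = x^2 - 2
next, tr(a^2 b) = tr(a)*tr(b a) - tr(b) = x*z - y
and tr(a b^-1 a) = tr(a^2)*tr(b) - tr(a^2 b) = x^2*y - x*z - y
next, tr(a b a b) = tr(b a)*tr(b a) - tr(1) = z^2 - 2
tr(a b^-1 a b) = tr(a b a)*tr(b) - tr(a b a b) = x*y*z - y^2 - z^2 + 2
tr(b^-1 a b^-1 a) = tr(a b^-1 a)*tr(b) - tr(a b^-1 a b) = x^2*y^2 - 2*x*y*z + z^2 - 2
and tr(a^-1 b^-1 a b^-1) = tr(b^-1 a b^-1)*tr(a) - tr(b^-1 a b^-1 a) = x*y*z - x^2 - z^2 + 2
tr(b^-1 a b^-1 a^-2) = tr(a^-1 b^-1 a b^-1)*tr(a) - tr(a^-1 b^-1 a b^-1 a) = x^2*y*z - x^3 - x*y^2 - x*z^2 + y*z + 3*x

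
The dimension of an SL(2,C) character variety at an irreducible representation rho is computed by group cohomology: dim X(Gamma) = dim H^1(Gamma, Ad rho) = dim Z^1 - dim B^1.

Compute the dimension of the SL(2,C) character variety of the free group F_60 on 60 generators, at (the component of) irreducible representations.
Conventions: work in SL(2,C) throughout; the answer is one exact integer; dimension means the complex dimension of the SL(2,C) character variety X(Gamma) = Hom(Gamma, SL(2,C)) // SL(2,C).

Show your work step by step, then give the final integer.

177

Here Gamma is free of rank 60 — no relator constrains a cocycle.
A cocycle picks one sl_2 vector per generator freely, giving dim Z^1 = 3*60 = 180.
dim B^1 = 3: the coboundary map is injective because an irreducible image has centralizer 0 in sl_2.
dim X = dim H^1 = dim Z^1 - dim B^1 = 180 - 3 = 177.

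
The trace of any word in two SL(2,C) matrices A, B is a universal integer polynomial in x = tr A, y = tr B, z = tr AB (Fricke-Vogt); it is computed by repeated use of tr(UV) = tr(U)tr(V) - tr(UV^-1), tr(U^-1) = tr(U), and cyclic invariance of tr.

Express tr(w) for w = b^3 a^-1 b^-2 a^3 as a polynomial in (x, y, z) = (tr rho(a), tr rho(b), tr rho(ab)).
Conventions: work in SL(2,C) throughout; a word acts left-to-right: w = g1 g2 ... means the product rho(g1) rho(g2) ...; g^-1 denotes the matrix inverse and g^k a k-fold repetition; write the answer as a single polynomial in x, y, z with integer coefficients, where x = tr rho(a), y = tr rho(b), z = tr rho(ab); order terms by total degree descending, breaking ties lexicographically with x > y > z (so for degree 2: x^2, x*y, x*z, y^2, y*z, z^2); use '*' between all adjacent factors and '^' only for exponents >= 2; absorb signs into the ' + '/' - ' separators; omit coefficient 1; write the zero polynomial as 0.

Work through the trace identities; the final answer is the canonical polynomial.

trace(b^2 a) = trace(b) trace(a b) - trace(a) = y*z - x
trace(b^2) = trace(b) trace(b) - trace(1) = y^2 - 2
trace(a b^2 a) = trace(a) trace(b^2 a) - trace(b^2) = x*y*z - x^2 - y^2 + 2
reduce: trace(a^3 b^2) = trace(a) trace(a b^2 a) - trace(a b^2) = x^2*y*z - x^3 - x*y^2 - y*z + 3*x
reduce: trace(b a^4 b) = trace(a) trace(a b^2 a^2) - trace(a b^2 a) = x^3*y*z - x^4 - x^2*y^2 - 2*x*y*z + 4*x^2 + y^2 - 2
so trace(b a^2) = trace(a) trace(b a) - trace(b) = x*z - y
trace(b a^3) = trace(a) trace(b a^2) - trace(b a) = x^2*z - x*y - z
trace(b a^4) = trace(a) trace(b a^3) - trace(b a^2) = x^3*z - x^2*y - 2*x*z + y
trace(a^3 b^3 a) = trace(b) trace(b a^4 b) - trace(b a^4) = x^3*y^2*z - x^4*y - x^2*y^3 - x^3*z - 2*x*y^2*z + 5*x^2*y + y^3 + 2*x*z - 3*y
reduce: trace(b a b a) = trace(a b) trace(a b) - trace(1) = z^2 - 2
so trace(a b a^2 b) = trace(a) trace(b a b a) - trace(b a b) = x*z^2 - y*z - x
so trace(b^2 a b a^2) = trace(b) trace(a b a^2 b) - trace(a b a^2) = x*y*z^2 - x^2*z - y^2*z + z
so trace(b^2 a b a) = trace(b) trace(a b a b) - trace(a b a) = y*z^2 - x*z - y
so trace(b a b a^3 b) = trace(a) trace(b^2 a b a^2) - trace(b^2 a b a) = x^2*y*z^2 - x^3*z - x*y^2*z - y*z^2 + 2*x*z + y
trace(b a b a^3) = trace(a) trace(a b a b a) - trace(a b a b) = x^2*z^2 - x*y*z - x^2 - z^2 + 2
so trace(a^3 b^3 a b) = trace(b) trace(b a b a^3 b) - trace(b a b a^3) = x^2*y^2*z^2 - x^3*y*z - x*y^3*z - x^2*z^2 - y^2*z^2 + 3*x*y*z + x^2 + y^2 + z^2 - 2
so trace(b^-1 a^3 b^3 a) = trace(a^3 b^3 a) trace(b) - trace(a^3 b^3 a b) = x^3*y^3*z - x^4*y^2 - x^2*y^4 - x^2*y^2*z^2 - x*y^3*z + 5*x^2*y^2 + x^2*z^2 + y^4 + y^2*z^2 - x*y*z - x^2 - 4*y^2 - z^2 + 2
reduce: trace(a^3 b^3 a^-1 b^-1) = trace(b^-1 a^3 b^3) trace(a) - trace(b^-1 a^3 b^3 a) = -x^3*y^3*z + x^4*y^2 + x^2*y^4 + x^2*y^2*z^2 + x^3*y*z + x*y^3*z - x^4 - 6*x^2*y^2 - x^2*z^2 - y^4 - y^2*z^2 + 4*x^2 + 4*y^2 + z^2 - 2
so trace(a^2 b^3) = trace(b) trace(a^2 b^2) - trace(a^2 b) = x*y^2*z - x^2*y - y^3 - x*z + 3*y
reduce: trace(b^3 a^-1 b^-2 a^3) = trace(a^3 b^3 a^-1 b^-1) trace(b) - trace(a^3 b^3 a^-1) = -x^3*y^4*z + x^4*y^3 + x^2*y^5 + x^2*y^3*z^2 + x^3*y^2*z + x*y^4*z - x^4*y - 6*x^2*y^3 - x^2*y*z^2 - y^5 - y^3*z^2 - x*y^2*z + 5*x^2*y + 5*y^3 + y*z^2 + x*z - 5*y

-x^3*y^4*z + x^4*y^3 + x^2*y^5 + x^2*y^3*z^2 + x^3*y^2*z + x*y^4*z - x^4*y - 6*x^2*y^3 - x^2*y*z^2 - y^5 - y^3*z^2 - x*y^2*z + 5*x^2*y + 5*y^3 + y*z^2 + x*z - 5*y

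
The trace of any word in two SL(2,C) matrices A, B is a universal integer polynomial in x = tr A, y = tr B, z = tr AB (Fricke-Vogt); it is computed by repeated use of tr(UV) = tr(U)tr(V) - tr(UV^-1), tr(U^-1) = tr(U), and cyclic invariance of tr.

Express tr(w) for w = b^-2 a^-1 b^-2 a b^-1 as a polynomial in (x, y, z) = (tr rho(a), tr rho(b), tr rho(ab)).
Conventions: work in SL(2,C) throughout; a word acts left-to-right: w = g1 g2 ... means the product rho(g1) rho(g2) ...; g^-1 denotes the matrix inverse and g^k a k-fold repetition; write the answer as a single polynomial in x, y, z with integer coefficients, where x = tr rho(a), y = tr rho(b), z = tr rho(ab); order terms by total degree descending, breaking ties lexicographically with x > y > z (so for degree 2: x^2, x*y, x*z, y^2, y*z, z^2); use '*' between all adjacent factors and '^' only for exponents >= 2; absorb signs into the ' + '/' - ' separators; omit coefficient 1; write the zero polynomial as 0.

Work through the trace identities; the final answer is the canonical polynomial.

x*y^4*z - x^2*y^3 - y^3*z^2 - x*y^2*z + x^2*y + y*z^2 + y

trace(b^-1 a) = trace(a) trace(b) - trace(a b)   [inverse elimination on b] = x*y - z
trace(b^-1 a b^-1) = trace(b^-1 a) trace(b) - trace(b^-1 a b)   [inverse elimination on b] = x*y^2 - y*z - x
trace(b^-1 a b^-2) = trace(b^-1 a b^-1) trace(b) - trace(b^-1 a)   [inverse elimination on b] = x*y^3 - y^2*z - 2*x*y + z
trace(a^2) = trace(a) trace(a) - trace(1)   [square of a] = x^2 - 2
trace(a^2 b) = trace(a) trace(b a) - trace(b)   [square of a] = x*z - y
trace(a b^-1 a) = trace(a^2) trace(b) - trace(a^2 b)   [inverse elimination on b] = x^2*y - x*z - y
trace(a b a b) = trace(b a) trace(b a) - trace(1)   [split at a repeated b] = z^2 - 2
trace(a b^-1 a b) = trace(a b a) trace(b) - trace(a b a b)   [inverse elimination on b] = x*y*z - y^2 - z^2 + 2
trace(b^-1 a b^-1 a) = trace(a b^-1 a) trace(b) - trace(a b^-1 a b)   [inverse elimination on b] = x^2*y^2 - 2*x*y*z + z^2 - 2
trace(b^-1 a b^-2 a) = trace(b^-1 a b^-1 a) trace(b) - trace(b^-1 a b^-1 a b)   [inverse elimination on b] = x^2*y^3 - 2*x*y^2*z - x^2*y + y*z^2 + x*z - y
trace(a^-1 b^-1 a b^-2) = trace(b^-1 a b^-2) trace(a) - trace(b^-1 a b^-2 a)   [inverse elimination on a] = x*y^2*z - x^2*y - y*z^2 + y
trace(a^-1 b^-1 a b^-1) = trace(b^-1 a b^-1) trace(a) - trace(b^-1 a b^-1 a)   [inverse elimination on a] = x*y*z - x^2 - z^2 + 2
trace(a b^-3 a^-1 b^-1) = trace(a^-1 b^-1 a b^-2) trace(b) - trace(a^-1 b^-1 a b^-1)   [inverse elimination on b] = x*y^3*z - x^2*y^2 - y^2*z^2 - x*y*z + x^2 + y^2 + z^2 - 2
trace(b^-2) = trace(b^-1) trace(b) - trace(1)   [inverse elimination on b] = y^2 - 2
trace(b^-3) = trace(b^-2) trace(b) - trace(b^-1)   [inverse elimination on b] = y^3 - 3*y
trace(b^-2 a^-1 b^-2 a b^-1) = trace(a b^-3 a^-1 b^-1) trace(b) - trace(a b^-3 a^-1)   [inverse elimination on b] = x*y^4*z - x^2*y^3 - y^3*z^2 - x*y^2*z + x^2*y + y*z^2 + y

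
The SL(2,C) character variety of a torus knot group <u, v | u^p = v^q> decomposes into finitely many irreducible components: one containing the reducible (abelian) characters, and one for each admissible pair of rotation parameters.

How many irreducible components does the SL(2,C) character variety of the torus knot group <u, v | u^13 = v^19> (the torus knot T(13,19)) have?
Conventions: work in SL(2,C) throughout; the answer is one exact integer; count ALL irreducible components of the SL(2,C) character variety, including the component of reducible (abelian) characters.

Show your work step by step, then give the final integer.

For T(13,19): irreducibility forces the central element u^13 = v^19 to one of +I, -I.
On an irreducible component, tr(u) is locked at 2*cos(pi*alpha/13) for some alpha in 1..12, and tr(v) at 2*cos(pi*beta/19) for some beta in 1..18.
Consistency of u^13 = (-1)^alpha I with v^19 = (-1)^beta I forces alpha = beta (mod 2).
Enumerate parity-matched pairs: 6*9 odd-odd plus 6*9 even-even gives 108.
components with irreducible characters: 108; plus the single component of reducible (abelian) characters: total 109.

109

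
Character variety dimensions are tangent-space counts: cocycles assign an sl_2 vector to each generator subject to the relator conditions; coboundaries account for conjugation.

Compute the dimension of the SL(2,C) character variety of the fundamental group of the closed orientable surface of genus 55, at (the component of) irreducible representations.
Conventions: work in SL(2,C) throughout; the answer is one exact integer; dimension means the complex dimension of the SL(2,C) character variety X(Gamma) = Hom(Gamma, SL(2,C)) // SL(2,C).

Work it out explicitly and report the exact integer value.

324

Gamma = pi_1(Sigma_55) = < a_1, b_1, ..., a_55, b_55 | prod [a_i, b_i] > has 2g = 110 generators and 1 relator.
Unconstrained cocycle data is one sl_2 vector per generator (330 dimensions), cut by the relator condition d_2(z) = 0.
H^2 = coker(d_2) is dual to H^0 = 0 at irreducible rho (Poincare duality), so d_2 is onto: dim Z^1 = 327.
As always at irreducible rho, dim B^1 = 3.
Hence dim X = 327 - 3 = 324.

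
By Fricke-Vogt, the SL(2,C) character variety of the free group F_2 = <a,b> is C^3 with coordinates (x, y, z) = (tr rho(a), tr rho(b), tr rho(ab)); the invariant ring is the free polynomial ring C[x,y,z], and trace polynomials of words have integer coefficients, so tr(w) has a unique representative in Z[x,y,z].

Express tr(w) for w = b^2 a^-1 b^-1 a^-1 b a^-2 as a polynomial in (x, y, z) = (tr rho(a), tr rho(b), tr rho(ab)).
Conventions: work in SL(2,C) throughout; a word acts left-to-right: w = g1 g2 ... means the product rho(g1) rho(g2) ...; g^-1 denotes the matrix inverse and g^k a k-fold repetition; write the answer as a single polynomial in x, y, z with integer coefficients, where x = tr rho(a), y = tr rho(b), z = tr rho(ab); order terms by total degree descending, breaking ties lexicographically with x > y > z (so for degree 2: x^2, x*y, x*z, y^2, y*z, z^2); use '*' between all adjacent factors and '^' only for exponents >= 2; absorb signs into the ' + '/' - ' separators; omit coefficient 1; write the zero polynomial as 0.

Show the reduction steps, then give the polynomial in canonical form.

x^3*y^3*z - x^2*y^4 - 2*x^2*y^2*z^2 - x^3*y*z + x*y*z^3 + 3*x^2*y^2 + x^2*z^2 + y^4 + y^2*z^2 - x*y*z - x^2 - 4*y^2 - z^2 + 2

tr(b^2) = tr(b) tr(b) - tr(1)  (reduce the b square) = y^2 - 2
tr(b^3) = tr(b) tr(b^2) - tr(b)  (reduce the b square) = y^3 - 3*y
tr(b a b) = tr(b) tr(a b) - tr(a)  (reduce the b square) = y*z - x
tr(b^3 a) = tr(b) tr(b a b) - tr(b a)  (reduce the b square) = y^2*z - x*y - z
tr(a^-1 b^3) = tr(b^3) tr(a) - tr(b^3 a)  (eliminate a^-1) = x*y^3 - y^2*z - 2*x*y + z
tr(b^2 a^-2 b) = tr(a^-1 b^3) tr(a) - tr(a^-1 b^3 a)  (eliminate a^-1) = x^2*y^3 - x*y^2*z - 2*x^2*y - y^3 + x*z + 3*y
tr(a b a b) = tr(b a) tr(b a) - tr(1)  (split on b) = z^2 - 2
tr(a b a) = tr(a) tr(b a) - tr(b)  (reduce the a square) = x*z - y
tr(b a b^2 a) = tr(b) tr(a b a b) - tr(a b a)  (reduce the b square) = y*z^2 - x*z - y
tr(b a b^2 a^-1) = tr(b a b^2) tr(a) - tr(b a b^2 a)  (eliminate a^-1) = x*y^2*z - x^2*y - y*z^2 + y
tr(b^2 a^-2 b a) = tr(b a b^2 a^-1) tr(a) - tr(b a b^2)  (eliminate a^-1) = x^2*y^2*z - x^3*y - x*y*z^2 - y^2*z + 2*x*y + z
tr(a^-1 b a^-1 b^2 a^-1) = tr(b^2 a^-2 b) tr(a) - tr(b^2 a^-2 b a)  (eliminate a^-1) = x^3*y^3 - 2*x^2*y^2*z - x^3*y - x*y^3 + x*y*z^2 + x^2*z + y^2*z + x*y - z
tr(b^4) = tr(b) tr(b^3) - tr(b^2)  (reduce the b square) = y^4 - 4*y^2 + 2
tr(b^4 a) = tr(b) tr(a b^3) - tr(a b^2)  (reduce the b square) = y^3*z - x*y^2 - 2*y*z + x
tr(b a^-1 b^3) = tr(b^4) tr(a) - tr(b^4 a)  (eliminate a^-1) = x*y^4 - y^3*z - 3*x*y^2 + 2*y*z + x
tr(b^3 a b a) = tr(b) tr(a b a b^2) - tr(a b a b)  (reduce the b square) = y^2*z^2 - x*y*z - y^2 - z^2 + 2
tr(b a^-1 b^3 a) = tr(b^3 a b) tr(a) - tr(b^3 a b a)  (eliminate a^-1) = x*y^3*z - x^2*y^2 - y^2*z^2 - x*y*z + x^2 + y^2 + z^2 - 2
tr(b^2 a^-1 b a^-1 b) = tr(b a^-1 b^3) tr(a) - tr(b a^-1 b^3 a)  (eliminate a^-1) = x^2*y^4 - 2*x*y^3*z - 2*x^2*y^2 + y^2*z^2 + 3*x*y*z - y^2 - z^2 + 2
tr(b a^-1 b a b^2) = tr(b a b^3) tr(a) - tr(b a b^3 a)  (eliminate a^-1) = x*y^3*z - x^2*y^2 - y^2*z^2 - x*y*z + x^2 + y^2 + z^2 - 2
tr(a^2) = tr(a) tr(a) - tr(1)  (reduce the a square) = x^2 - 2
tr(a b^2 a) = tr(b) tr(a^2 b) - tr(a^2)  (reduce the b square) = x*y*z - x^2 - y^2 + 2
tr(b a b^2 a b) = tr(b) tr(a b^2 a b) - tr(a b^2 a)  (reduce the b square) = y^2*z^2 - 2*x*y*z + x^2 - 2
tr(a b a b a b) = tr(a b) tr(a b a b) - tr(a^-1 b^-1)  (split on a) = z^3 - 3*z
tr(a b a b a) = tr(a) tr(b a b a) - tr(b a b)  (reduce the a square) = x*z^2 - y*z - x
tr(b a b^2 a b a) = tr(b) tr(a b a b a b) - tr(a b a b a)  (reduce the b square) = y*z^3 - x*z^2 - 2*y*z + x
tr(b a^-1 b a b^2 a) = tr(b a b^2 a b) tr(a) - tr(b a b^2 a b a)  (eliminate a^-1) = x*y^2*z^2 - 2*x^2*y*z - y*z^3 + x^3 + x*z^2 + 2*y*z - 3*x
tr(b^2 a^-1 b a^-1 b a) = tr(b a^-1 b a b^2) tr(a) - tr(b a^-1 b a b^2 a)  (eliminate a^-1) = x^2*y^3*z - x^3*y^2 - 2*x*y^2*z^2 + x^2*y*z + y*z^3 + x*y^2 - 2*y*z + x
tr(a^-1 b a^-1 b^2 a^-1 b) = tr(b^2 a^-1 b a^-1 b) tr(a) - tr(b^2 a^-1 b a^-1 b a)  (eliminate a^-1) = x^3*y^4 - 3*x^2*y^3*z - x^3*y^2 + 3*x*y^2*z^2 + 2*x^2*y*z - y*z^3 - 2*x*y^2 - x*z^2 + 2*y*z + x
tr(a^-1 b^2 a^-1 b^-1 a^-1 b) = tr(a^-1 b a^-1 b^2 a^-1) tr(b) - tr(a^-1 b a^-1 b^2 a^-1 b)  (eliminate b^-1) = x^2*y^3*z - x*y^4 - 2*x*y^2*z^2 - x^2*y*z + y^3*z + y*z^3 + 3*x*y^2 + x*z^2 - 3*y*z - x
tr(b^2 a^-1 b^-1 a^-1 b) = tr(a^-1 b^3 a^-1) tr(b) - tr(a^-1 b^3 a^-1 b)  (eliminate b^-1) = x*y^3*z - y^4 - y^2*z^2 - 2*x*y*z + 4*y^2 + z^2 - 2
tr(b^2 a^-1 b^-1 a^-1 b a^-2) = tr(a^-1 b^2 a^-1 b^-1 a^-1 b) tr(a) - tr(a^-1 b^2 a^-1 b^-1 a^-1 b a)  (eliminate a^-1) = x^3*y^3*z - x^2*y^4 - 2*x^2*y^2*z^2 - x^3*y*z + x*y*z^3 + 3*x^2*y^2 + x^2*z^2 + y^4 + y^2*z^2 - x*y*z - x^2 - 4*y^2 - z^2 + 2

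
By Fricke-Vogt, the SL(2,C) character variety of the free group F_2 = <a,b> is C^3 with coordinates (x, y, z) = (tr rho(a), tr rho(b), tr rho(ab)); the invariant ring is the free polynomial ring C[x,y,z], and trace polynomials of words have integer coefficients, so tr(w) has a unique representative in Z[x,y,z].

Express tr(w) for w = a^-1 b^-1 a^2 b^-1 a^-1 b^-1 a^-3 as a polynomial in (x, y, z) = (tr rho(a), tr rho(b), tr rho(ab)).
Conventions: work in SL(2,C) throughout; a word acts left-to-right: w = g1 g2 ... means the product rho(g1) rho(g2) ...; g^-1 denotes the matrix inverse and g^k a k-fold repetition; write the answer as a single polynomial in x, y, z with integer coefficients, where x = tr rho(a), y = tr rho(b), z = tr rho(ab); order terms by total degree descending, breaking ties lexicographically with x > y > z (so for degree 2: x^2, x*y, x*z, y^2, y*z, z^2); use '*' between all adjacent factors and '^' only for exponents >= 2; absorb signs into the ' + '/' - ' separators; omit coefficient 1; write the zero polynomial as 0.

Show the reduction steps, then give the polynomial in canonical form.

x^5*y*z^2 - x^6*z - x^4*y^2*z - x^4*z^3 - 2*x^3*y*z^2 + 6*x^4*z + 2*x^2*y^2*z + 2*x^2*z^3 + x*y*z^2 - 9*x^2*z - y^2*z + z

tr(a^-1) = tr(a) = x
tr(a^-2) = tr(a^-1) tr(a) - tr(1)   [inverse elimination on a] = x^2 - 2
tr(a^-3) = tr(a^-2) tr(a) - tr(a^-1)   [inverse elimination on a] = x^3 - 3*x
tr(b a^-1) = tr(b) tr(a) - tr(b a)   [inverse elimination on a] = x*y - z
tr(a^-1 b a^-1) = tr(b a^-1) tr(a) - tr(b)   [inverse elimination on a] = x^2*y - x*z - y
tr(a^-3 b) = tr(a^-1 b a^-1) tr(a) - tr(a^-1 b)   [inverse elimination on a] = x^3*y - x^2*z - 2*x*y + z
tr(b^-1 a^-3) = tr(a^-3) tr(b) - tr(a^-3 b)   [inverse elimination on b] = x^2*z - x*y - z
tr(b a b) = tr(b) tr(a b) - tr(a)   [square of b] = y*z - x
tr(b a b a) = tr(a b) tr(a b) - tr(1)   [split at a repeated a] = z^2 - 2
tr(a^-1 b a b) = tr(b a b) tr(a) - tr(b a b a)   [inverse elimination on a] = x*y*z - x^2 - z^2 + 2
tr(a^-1 b a b^-1) = tr(a^-1 b a) tr(b) - tr(a^-1 b a b)   [inverse elimination on b] = -x*y*z + x^2 + y^2 + z^2 - 2
tr(a^-2 b a b^-1) = tr(a^-1 b a b^-1) tr(a) - tr(a^-1 b a b^-1 a)   [inverse elimination on a] = -x^2*y*z + x^3 + x*y^2 + x*z^2 - 3*x
tr(a^-3 b a b^-1) = tr(a^-2 b a b^-1) tr(a) - tr(a^-2 b a b^-1 a)   [inverse elimination on a] = -x^3*y*z + x^4 + x^2*y^2 + x^2*z^2 + x*y*z - 4*x^2 - y^2 - z^2 + 2
tr(a b^-1 a^-4 b) = tr(a^-3 b a b^-1) tr(a) - tr(a^-3 b a b^-1 a)   [inverse elimination on a] = -x^4*y*z + x^5 + x^3*y^2 + x^3*z^2 + 2*x^2*y*z - 5*x^3 - 2*x*y^2 - 2*x*z^2 + 5*x
tr(b^-1 a^-4 b^-1 a) = tr(a b^-1 a^-4) tr(b) - tr(a b^-1 a^-4 b)   [inverse elimination on b] = x^4*y*z - x^5 - x^3*y^2 - x^3*z^2 - x^2*y*z + 5*x^3 + x*y^2 + 2*x*z^2 - y*z - 5*x
tr(a^-2 b^-1) = tr(a^-2) tr(b) - tr(a^-2 b)   [inverse elimination on b] = x*z - y
tr(a b a b^-1) = tr(a b a) tr(b) - tr(a b a b)   [inverse elimination on b] = x*y*z - y^2 - z^2 + 2
tr(b a^2 b a) = tr(a) tr(b a b a) - tr(b a b)   [square of a] = x*z^2 - y*z - x
tr(b^2) = tr(b) tr(b) - tr(1)   [square of b] = y^2 - 2
tr(b a^2 b) = tr(a) tr(b^2 a) - tr(b^2)   [square of a] = x*y*z - x^2 - y^2 + 2
tr(a b a^2 b a) = tr(a) tr(b a^2 b a) - tr(b a^2 b)   [square of a] = x^2*z^2 - 2*x*y*z + y^2 - 2
tr(b a b a b a) = tr(b a b a) tr(b a) - tr(a b)   [split at a repeated b] = z^3 - 3*z
tr(b a b a b) = tr(b) tr(a b a b) - tr(a b a)   [square of b] = y*z^2 - x*z - y
tr(a b a^2 b a b) = tr(a) tr(b a b a b a) - tr(b a b a b)   [square of a] = x*z^3 - y*z^2 - 2*x*z + y
tr(b a^2 b a b^-1 a) = tr(a b a^2 b a) tr(b) - tr(a b a^2 b a b)   [inverse elimination on b] = x^2*y*z^2 - 2*x*y^2*z - x*z^3 + y^3 + y*z^2 + 2*x*z - 3*y
tr(a^2 b a b^-1 a^-1 b) = tr(b a^2 b a b^-1) tr(a) - tr(b a^2 b a b^-1 a)   [inverse elimination on a] = -x^2*y*z^2 + x^3*z + 2*x*y^2*z + x*z^3 - x^2*y - y^3 - y*z^2 - 3*x*z + 3*y
tr(a^-1 b^-1 a^2 b a b^-1) = tr(a^2 b a b^-1 a^-1) tr(b) - tr(a^2 b a b^-1 a^-1 b)   [inverse elimination on b] = x^2*y*z^2 - x^3*z - x*y^2*z - x*z^3 + x^2*y + 3*x*z - y
tr(a^2 b a b^-1) = tr(a^2 b a) tr(b) - tr(a^2 b a b)   [inverse elimination on b] = x^2*y*z - x*y^2 - x*z^2 + x
tr(b^-1 a^2 b a b^-1) = tr(a^2 b a b^-1) tr(b) - tr(a^2 b a)   [inverse elimination on b] = x^2*y^2*z - x*y^3 - x*y*z^2 - x^2*z + 2*x*y + z
tr(b^-1 a^2 b a b^-1 a^-2) = tr(a^-1 b^-1 a^2 b a b^-1) tr(a) - tr(a^-1 b^-1 a^2 b a b^-1 a)   [inverse elimination on a] = x^3*y*z^2 - x^4*z - 2*x^2*y^2*z - x^2*z^3 + x^3*y + x*y^3 + x*y*z^2 + 4*x^2*z - 3*x*y - z
tr(a^-2 b^-1 a^2 b a b^-1 a^-1) = tr(b^-1 a^2 b a b^-1 a^-2) tr(a) - tr(b^-1 a^2 b a b^-1 a^-1)   [inverse elimination on a] = x^4*y*z^2 - x^5*z - 2*x^3*y^2*z - x^3*z^3 + x^4*y + x^2*y^3 + 5*x^3*z + x*y^2*z + x*z^3 - 4*x^2*y - 4*x*z + y
tr(b^-1 a^-4 b^-1 a^2 b a) = tr(a^-2 b^-1 a^2 b a b^-1 a^-1) tr(a) - tr(a^-2 b^-1 a^2 b a b^-1)   [inverse elimination on a] = x^5*y*z^2 - x^6*z - 2*x^4*y^2*z - x^4*z^3 + x^5*y + x^3*y^3 - x^3*y*z^2 + 6*x^4*z + 3*x^2*y^2*z + 2*x^2*z^3 - 5*x^3*y - x*y^3 - x*y*z^2 - 8*x^2*z + 4*x*y + z
tr(a^-1 b^-1 a^-4 b^-1 a^2 b) = tr(b^-1 a^-4 b^-1 a^2 b) tr(a) - tr(b^-1 a^-4 b^-1 a^2 b a)   [inverse elimination on a] = -x^5*y*z^2 + x^6*z + 2*x^4*y^2*z + x^4*z^3 - x^5*y - x^3*y^3 + x^3*y*z^2 - 6*x^4*z - 3*x^2*y^2*z - 2*x^2*z^3 + 5*x^3*y + x*y^3 + x*y*z^2 + 9*x^2*z - 5*x*y - z
tr(a^-1 b^-1 a^2 b^-1 a^-1 b^-1 a^-3) = tr(a^-1 b^-1 a^-4 b^-1 a^2) tr(b) - tr(a^-1 b^-1 a^-4 b^-1 a^2 b)   [inverse elimination on b] = x^5*y*z^2 - x^6*z - x^4*y^2*z - x^4*z^3 - 2*x^3*y*z^2 + 6*x^4*z + 2*x^2*y^2*z + 2*x^2*z^3 + x*y*z^2 - 9*x^2*z - y^2*z + z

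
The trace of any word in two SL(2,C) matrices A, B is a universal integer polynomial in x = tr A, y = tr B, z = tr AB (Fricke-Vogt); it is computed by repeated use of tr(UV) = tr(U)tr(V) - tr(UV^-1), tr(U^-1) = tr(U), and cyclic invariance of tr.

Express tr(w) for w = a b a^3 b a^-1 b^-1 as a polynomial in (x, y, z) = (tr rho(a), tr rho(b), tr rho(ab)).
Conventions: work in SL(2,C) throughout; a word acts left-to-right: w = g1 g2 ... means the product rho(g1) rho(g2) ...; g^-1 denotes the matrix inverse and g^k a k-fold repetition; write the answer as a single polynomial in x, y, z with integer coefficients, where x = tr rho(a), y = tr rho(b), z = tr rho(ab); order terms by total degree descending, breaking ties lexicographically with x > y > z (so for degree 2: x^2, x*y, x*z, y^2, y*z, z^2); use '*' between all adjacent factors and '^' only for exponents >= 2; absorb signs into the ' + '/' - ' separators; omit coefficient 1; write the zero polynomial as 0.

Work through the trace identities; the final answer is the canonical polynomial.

trace(a b a) = trace(a) trace(b a) - trace(b) = x*z - y
trace(a^3 b) = trace(a) trace(a b a) - trace(a b) = x^2*z - x*y - z
trace(a^2) = trace(a) trace(a) - trace(1) = x^2 - 2
use: trace(a^3) = trace(a) trace(a^2) - trace(a) = x^3 - 3*x
use: trace(b a^3 b) = trace(b) trace(a^3 b) - trace(a^3) = x^2*y*z - x^3 - x*y^2 - y*z + 3*x
trace(b a b a) = trace(a b) trace(a b) - trace(1) = z^2 - 2
apply: trace(b a b) = trace(b) trace(a b) - trace(a) = y*z - x
apply: trace(b a b a^2) = trace(a) trace(b a b a) - trace(b a b) = x*z^2 - y*z - x
use: trace(a b a^3 b) = trace(a) trace(b a b a^2) - trace(b a b a) = x^2*z^2 - x*y*z - x^2 - z^2 + 2
trace(a b a^3) = trace(a) trace(a b a^2) - trace(a b a) = x^3*z - x^2*y - 2*x*z + y
use: trace(b a b a^3 b) = trace(b) trace(a b a^3 b) - trace(a b a^3) = x^2*y*z^2 - x^3*z - x*y^2*z - y*z^2 + 2*x*z + y
trace(b a b a b a) = trace(a b a b) trace(a b) - trace(b a) = z^3 - 3*z
apply: trace(b a b a b) = trace(b) trace(a b a b) - trace(a b a) = y*z^2 - x*z - y
use: trace(a b a b a b a) = trace(a) trace(b a b a b a) - trace(b a b a b) = x*z^3 - y*z^2 - 2*x*z + y
trace(b a b a^3 b a) = trace(a) trace(a b a b a b a) - trace(a b a b a b) = x^2*z^3 - x*y*z^2 - 2*x^2*z - z^3 + x*y + 3*z
trace(a b a^3 b a^-1 b) = trace(b a b a^3 b) trace(a) - trace(b a b a^3 b a) = x^3*y*z^2 - x^4*z - x^2*y^2*z - x^2*z^3 + 4*x^2*z + z^3 - 3*z
trace(a b a^3 b a^-1 b^-1) = trace(a b a^3 b a^-1) trace(b) - trace(a b a^3 b a^-1 b) = -x^3*y*z^2 + x^4*z + 2*x^2*y^2*z + x^2*z^3 - x^3*y - x*y^3 - 4*x^2*z - y^2*z - z^3 + 3*x*y + 3*z

-x^3*y*z^2 + x^4*z + 2*x^2*y^2*z + x^2*z^3 - x^3*y - x*y^3 - 4*x^2*z - y^2*z - z^3 + 3*x*y + 3*z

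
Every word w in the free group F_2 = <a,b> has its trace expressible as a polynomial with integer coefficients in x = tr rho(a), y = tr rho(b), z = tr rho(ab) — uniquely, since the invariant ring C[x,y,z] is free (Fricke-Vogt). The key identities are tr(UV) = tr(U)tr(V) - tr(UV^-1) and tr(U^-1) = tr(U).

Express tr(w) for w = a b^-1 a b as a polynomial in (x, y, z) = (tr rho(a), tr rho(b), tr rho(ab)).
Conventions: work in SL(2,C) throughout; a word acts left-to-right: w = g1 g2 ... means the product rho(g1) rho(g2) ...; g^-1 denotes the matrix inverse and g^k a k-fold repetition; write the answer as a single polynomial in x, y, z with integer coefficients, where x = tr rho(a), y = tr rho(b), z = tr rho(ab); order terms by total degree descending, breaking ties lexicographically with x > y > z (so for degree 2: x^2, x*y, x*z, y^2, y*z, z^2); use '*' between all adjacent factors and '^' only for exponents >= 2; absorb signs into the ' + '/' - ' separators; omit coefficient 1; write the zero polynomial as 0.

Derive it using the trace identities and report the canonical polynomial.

tr(a b a) = tr(a) tr(b a) - tr(b) = x*z - y
tr(a b a b) = tr(b a) tr(b a) - tr(1)   [split at repeated b] = z^2 - 2
tr(a b^-1 a b) = tr(a b a) tr(b) - tr(a b a b) = x*y*z - y^2 - z^2 + 2

x*y*z - y^2 - z^2 + 2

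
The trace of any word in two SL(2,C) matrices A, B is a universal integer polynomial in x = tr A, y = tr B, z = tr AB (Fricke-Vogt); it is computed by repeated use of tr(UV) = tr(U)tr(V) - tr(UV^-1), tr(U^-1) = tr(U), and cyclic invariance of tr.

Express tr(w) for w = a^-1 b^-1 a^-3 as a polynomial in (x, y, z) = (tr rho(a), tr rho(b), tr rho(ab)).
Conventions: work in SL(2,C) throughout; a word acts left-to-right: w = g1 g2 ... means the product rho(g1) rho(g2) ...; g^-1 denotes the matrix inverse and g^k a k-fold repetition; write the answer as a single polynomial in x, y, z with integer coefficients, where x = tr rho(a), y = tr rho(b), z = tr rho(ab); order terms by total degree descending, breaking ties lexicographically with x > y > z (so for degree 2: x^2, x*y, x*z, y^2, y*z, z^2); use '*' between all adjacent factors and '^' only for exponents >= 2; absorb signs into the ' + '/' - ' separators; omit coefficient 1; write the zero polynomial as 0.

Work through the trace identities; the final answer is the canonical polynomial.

use: trace(a^-1) = trace(a) = x
trace(a^-2) = trace(a^-1) * trace(a) - trace(1) = x^2 - 2
apply: trace(a^-3) = trace(a^-2) * trace(a) - trace(a^-1) = x^3 - 3*x
apply: trace(a^-4) = trace(a^-3) * trace(a) - trace(a^-2) = x^4 - 4*x^2 + 2
use: trace(b a^-1) = trace(b) * trace(a) - trace(b a) = x*y - z
trace(b a^-2) = trace(b a^-1) * trace(a) - trace(b) = x^2*y - x*z - y
trace(a^-2 b a^-1) = trace(b a^-2) * trace(a) - trace(b a^-1) = x^3*y - x^2*z - 2*x*y + z
trace(a^-4 b) = trace(a^-2 b a^-1) * trace(a) - trace(a^-2 b) = x^4*y - x^3*z - 3*x^2*y + 2*x*z + y
trace(a^-1 b^-1 a^-3) = trace(a^-4) * trace(b) - trace(a^-4 b) = x^3*z - x^2*y - 2*x*z + y

x^3*z - x^2*y - 2*x*z + y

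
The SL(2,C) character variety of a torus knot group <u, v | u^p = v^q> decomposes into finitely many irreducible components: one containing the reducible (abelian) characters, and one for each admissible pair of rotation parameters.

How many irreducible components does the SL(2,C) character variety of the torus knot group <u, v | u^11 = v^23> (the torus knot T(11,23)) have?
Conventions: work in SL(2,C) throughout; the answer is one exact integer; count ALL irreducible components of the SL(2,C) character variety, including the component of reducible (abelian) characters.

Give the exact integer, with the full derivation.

111

In the torus knot group T(11,23), u^11 = v^23 is central, so an irreducible representation sends it to +I or -I (Schur).
On an irreducible component, tr(u) is locked at 2*cos(pi*alpha/11) for some alpha in 1..10, and tr(v) at 2*cos(pi*beta/23) for some beta in 1..22.
u^11 = (-1)^alpha I and v^23 = (-1)^beta I must agree, so alpha and beta have equal parity.
Counting: 5 odd alphas x 11 odd betas + 5 even alphas x 11 even betas = 55 + 55 = 110.
Total: 110 irreducible-character components + 1 reducible (abelian) component = 111.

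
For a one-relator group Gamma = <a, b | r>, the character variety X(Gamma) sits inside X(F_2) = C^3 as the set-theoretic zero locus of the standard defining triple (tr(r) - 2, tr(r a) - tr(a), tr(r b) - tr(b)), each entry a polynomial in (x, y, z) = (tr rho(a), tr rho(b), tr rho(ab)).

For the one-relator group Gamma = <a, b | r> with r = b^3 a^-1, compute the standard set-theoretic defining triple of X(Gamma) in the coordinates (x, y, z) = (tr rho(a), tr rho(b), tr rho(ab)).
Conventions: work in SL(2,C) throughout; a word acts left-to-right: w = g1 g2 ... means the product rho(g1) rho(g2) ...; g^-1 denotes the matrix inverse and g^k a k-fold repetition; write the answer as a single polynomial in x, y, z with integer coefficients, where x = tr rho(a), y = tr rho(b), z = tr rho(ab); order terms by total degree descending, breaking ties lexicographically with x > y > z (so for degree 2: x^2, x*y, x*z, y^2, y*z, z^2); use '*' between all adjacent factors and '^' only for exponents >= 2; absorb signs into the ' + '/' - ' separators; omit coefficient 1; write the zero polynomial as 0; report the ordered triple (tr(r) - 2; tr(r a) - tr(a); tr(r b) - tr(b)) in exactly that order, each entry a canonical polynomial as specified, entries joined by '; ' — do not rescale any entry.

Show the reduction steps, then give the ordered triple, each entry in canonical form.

next, trace(b^2) = trace(b)*trace(b) - trace(1)  (reduce the b square) = y^2 - 2
trace(b^3) = trace(b)*trace(b^2) - trace(b)  (reduce the b square) = y^3 - 3*y
next, trace(b a b) = trace(b)*trace(a b) - trace(a)  (reduce the b square) = y*z - x
and trace(b^3 a) = trace(b)*trace(b a b) - trace(b a)  (reduce the b square) = y^2*z - x*y - z
trace(b^3 a^-1) = trace(b^3)*trace(a) - trace(b^3 a)  (eliminate a^-1) = x*y^3 - y^2*z - 2*x*y + z
trace(b^4) = trace(b)*trace(b^3) - trace(b^2)   [square of b] = y^4 - 4*y^2 + 2
next, trace(b^4 a) = trace(b)*trace(b a b^2) - trace(b a b)   [square of b] = y^3*z - x*y^2 - 2*y*z + x
next, trace(b^3 a^-1 b) = trace(b^4)*trace(a) - trace(b^4 a)   [inverse elimination on a] = x*y^4 - y^3*z - 3*x*y^2 + 2*y*z + x
assemble the triple (trace(r) - 2; trace(r a) - x; trace(r b) - y)

x*y^3 - y^2*z - 2*x*y + z - 2; y^3 - x - 3*y; x*y^4 - y^3*z - 3*x*y^2 + 2*y*z + x - y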